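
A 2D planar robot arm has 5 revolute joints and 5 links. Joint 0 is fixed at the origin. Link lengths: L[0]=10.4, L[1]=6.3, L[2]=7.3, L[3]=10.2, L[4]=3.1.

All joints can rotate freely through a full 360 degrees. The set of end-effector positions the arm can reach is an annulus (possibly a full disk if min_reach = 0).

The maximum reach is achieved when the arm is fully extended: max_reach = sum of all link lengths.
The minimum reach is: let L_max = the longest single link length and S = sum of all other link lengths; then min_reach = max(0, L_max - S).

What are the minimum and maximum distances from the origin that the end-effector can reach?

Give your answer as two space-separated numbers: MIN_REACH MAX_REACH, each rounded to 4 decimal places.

Link lengths: [10.4, 6.3, 7.3, 10.2, 3.1]
max_reach = 10.4 + 6.3 + 7.3 + 10.2 + 3.1 = 37.3
L_max = max([10.4, 6.3, 7.3, 10.2, 3.1]) = 10.4
S (sum of others) = 37.3 - 10.4 = 26.9
min_reach = max(0, 10.4 - 26.9) = max(0, -16.5) = 0

Answer: 0.0000 37.3000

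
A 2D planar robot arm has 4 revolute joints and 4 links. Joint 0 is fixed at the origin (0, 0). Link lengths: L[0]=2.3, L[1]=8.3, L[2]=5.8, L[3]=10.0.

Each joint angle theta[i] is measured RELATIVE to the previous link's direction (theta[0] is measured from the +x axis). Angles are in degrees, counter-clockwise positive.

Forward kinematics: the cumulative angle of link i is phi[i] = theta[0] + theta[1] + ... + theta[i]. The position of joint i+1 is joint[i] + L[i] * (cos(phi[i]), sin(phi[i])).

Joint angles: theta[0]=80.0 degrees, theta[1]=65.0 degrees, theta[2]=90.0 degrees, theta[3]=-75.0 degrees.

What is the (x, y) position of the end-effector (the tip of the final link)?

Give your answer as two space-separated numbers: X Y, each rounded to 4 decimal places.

Answer: -19.1232 5.6949

Derivation:
joint[0] = (0.0000, 0.0000)  (base)
link 0: phi[0] = 80 = 80 deg
  cos(80 deg) = 0.1736, sin(80 deg) = 0.9848
  joint[1] = (0.0000, 0.0000) + 2.3 * (0.1736, 0.9848) = (0.0000 + 0.3994, 0.0000 + 2.2651) = (0.3994, 2.2651)
link 1: phi[1] = 80 + 65 = 145 deg
  cos(145 deg) = -0.8192, sin(145 deg) = 0.5736
  joint[2] = (0.3994, 2.2651) + 8.3 * (-0.8192, 0.5736) = (0.3994 + -6.7990, 2.2651 + 4.7607) = (-6.3996, 7.0257)
link 2: phi[2] = 80 + 65 + 90 = 235 deg
  cos(235 deg) = -0.5736, sin(235 deg) = -0.8192
  joint[3] = (-6.3996, 7.0257) + 5.8 * (-0.5736, -0.8192) = (-6.3996 + -3.3267, 7.0257 + -4.7511) = (-9.7263, 2.2747)
link 3: phi[3] = 80 + 65 + 90 + -75 = 160 deg
  cos(160 deg) = -0.9397, sin(160 deg) = 0.3420
  joint[4] = (-9.7263, 2.2747) + 10 * (-0.9397, 0.3420) = (-9.7263 + -9.3969, 2.2747 + 3.4202) = (-19.1232, 5.6949)
End effector: (-19.1232, 5.6949)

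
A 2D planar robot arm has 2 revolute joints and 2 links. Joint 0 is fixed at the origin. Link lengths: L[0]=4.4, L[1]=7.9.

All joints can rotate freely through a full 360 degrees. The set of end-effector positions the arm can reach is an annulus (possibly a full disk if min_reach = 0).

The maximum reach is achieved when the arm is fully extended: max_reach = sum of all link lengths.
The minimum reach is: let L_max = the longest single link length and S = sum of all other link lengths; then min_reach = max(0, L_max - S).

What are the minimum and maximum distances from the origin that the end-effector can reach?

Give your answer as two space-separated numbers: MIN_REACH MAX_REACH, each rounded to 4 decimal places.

Answer: 3.5000 12.3000

Derivation:
Link lengths: [4.4, 7.9]
max_reach = 4.4 + 7.9 = 12.3
L_max = max([4.4, 7.9]) = 7.9
S (sum of others) = 12.3 - 7.9 = 4.4
min_reach = max(0, 7.9 - 4.4) = max(0, 3.5) = 3.5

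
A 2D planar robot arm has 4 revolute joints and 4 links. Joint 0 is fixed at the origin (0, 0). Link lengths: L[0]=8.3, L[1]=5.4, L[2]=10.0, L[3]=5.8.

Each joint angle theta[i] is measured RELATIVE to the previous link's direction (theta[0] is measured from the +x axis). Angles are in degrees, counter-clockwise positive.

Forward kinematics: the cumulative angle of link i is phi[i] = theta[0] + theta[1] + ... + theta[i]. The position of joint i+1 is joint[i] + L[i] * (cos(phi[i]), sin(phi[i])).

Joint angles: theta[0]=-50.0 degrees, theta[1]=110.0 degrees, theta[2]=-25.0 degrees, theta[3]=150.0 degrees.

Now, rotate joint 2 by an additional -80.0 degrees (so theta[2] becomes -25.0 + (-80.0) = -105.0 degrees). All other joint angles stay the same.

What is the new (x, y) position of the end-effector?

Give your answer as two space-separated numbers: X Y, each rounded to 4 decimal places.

joint[0] = (0.0000, 0.0000)  (base)
link 0: phi[0] = -50 = -50 deg
  cos(-50 deg) = 0.6428, sin(-50 deg) = -0.7660
  joint[1] = (0.0000, 0.0000) + 8.3 * (0.6428, -0.7660) = (0.0000 + 5.3351, 0.0000 + -6.3582) = (5.3351, -6.3582)
link 1: phi[1] = -50 + 110 = 60 deg
  cos(60 deg) = 0.5000, sin(60 deg) = 0.8660
  joint[2] = (5.3351, -6.3582) + 5.4 * (0.5000, 0.8660) = (5.3351 + 2.7000, -6.3582 + 4.6765) = (8.0351, -1.6816)
link 2: phi[2] = -50 + 110 + -105 = -45 deg
  cos(-45 deg) = 0.7071, sin(-45 deg) = -0.7071
  joint[3] = (8.0351, -1.6816) + 10 * (0.7071, -0.7071) = (8.0351 + 7.0711, -1.6816 + -7.0711) = (15.1062, -8.7527)
link 3: phi[3] = -50 + 110 + -105 + 150 = 105 deg
  cos(105 deg) = -0.2588, sin(105 deg) = 0.9659
  joint[4] = (15.1062, -8.7527) + 5.8 * (-0.2588, 0.9659) = (15.1062 + -1.5012, -8.7527 + 5.6024) = (13.6051, -3.1503)
End effector: (13.6051, -3.1503)

Answer: 13.6051 -3.1503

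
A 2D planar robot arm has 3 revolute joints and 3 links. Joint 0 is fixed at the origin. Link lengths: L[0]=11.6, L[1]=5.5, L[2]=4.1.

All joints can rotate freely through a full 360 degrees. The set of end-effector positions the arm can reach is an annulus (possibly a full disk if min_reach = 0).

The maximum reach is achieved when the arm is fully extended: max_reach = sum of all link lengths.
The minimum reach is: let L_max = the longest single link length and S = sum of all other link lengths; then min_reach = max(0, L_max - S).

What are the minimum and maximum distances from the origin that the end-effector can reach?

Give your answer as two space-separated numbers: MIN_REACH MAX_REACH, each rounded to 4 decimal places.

Answer: 2.0000 21.2000

Derivation:
Link lengths: [11.6, 5.5, 4.1]
max_reach = 11.6 + 5.5 + 4.1 = 21.2
L_max = max([11.6, 5.5, 4.1]) = 11.6
S (sum of others) = 21.2 - 11.6 = 9.6
min_reach = max(0, 11.6 - 9.6) = max(0, 2) = 2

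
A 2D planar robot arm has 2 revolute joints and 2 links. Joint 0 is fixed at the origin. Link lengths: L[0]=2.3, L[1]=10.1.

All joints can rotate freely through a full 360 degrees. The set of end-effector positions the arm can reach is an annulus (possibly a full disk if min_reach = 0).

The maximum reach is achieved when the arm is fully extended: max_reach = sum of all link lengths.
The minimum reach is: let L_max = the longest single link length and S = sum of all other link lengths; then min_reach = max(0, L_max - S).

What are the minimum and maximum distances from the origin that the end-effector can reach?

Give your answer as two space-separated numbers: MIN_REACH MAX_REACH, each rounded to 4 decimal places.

Answer: 7.8000 12.4000

Derivation:
Link lengths: [2.3, 10.1]
max_reach = 2.3 + 10.1 = 12.4
L_max = max([2.3, 10.1]) = 10.1
S (sum of others) = 12.4 - 10.1 = 2.3
min_reach = max(0, 10.1 - 2.3) = max(0, 7.8) = 7.8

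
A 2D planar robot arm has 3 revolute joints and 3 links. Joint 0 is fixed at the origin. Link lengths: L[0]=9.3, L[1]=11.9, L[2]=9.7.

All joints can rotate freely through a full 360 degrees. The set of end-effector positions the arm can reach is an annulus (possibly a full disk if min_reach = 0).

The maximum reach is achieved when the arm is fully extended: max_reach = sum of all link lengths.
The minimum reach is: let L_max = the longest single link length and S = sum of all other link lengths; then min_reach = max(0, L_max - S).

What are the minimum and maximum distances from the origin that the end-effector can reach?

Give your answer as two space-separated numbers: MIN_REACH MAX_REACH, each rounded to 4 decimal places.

Answer: 0.0000 30.9000

Derivation:
Link lengths: [9.3, 11.9, 9.7]
max_reach = 9.3 + 11.9 + 9.7 = 30.9
L_max = max([9.3, 11.9, 9.7]) = 11.9
S (sum of others) = 30.9 - 11.9 = 19
min_reach = max(0, 11.9 - 19) = max(0, -7.1) = 0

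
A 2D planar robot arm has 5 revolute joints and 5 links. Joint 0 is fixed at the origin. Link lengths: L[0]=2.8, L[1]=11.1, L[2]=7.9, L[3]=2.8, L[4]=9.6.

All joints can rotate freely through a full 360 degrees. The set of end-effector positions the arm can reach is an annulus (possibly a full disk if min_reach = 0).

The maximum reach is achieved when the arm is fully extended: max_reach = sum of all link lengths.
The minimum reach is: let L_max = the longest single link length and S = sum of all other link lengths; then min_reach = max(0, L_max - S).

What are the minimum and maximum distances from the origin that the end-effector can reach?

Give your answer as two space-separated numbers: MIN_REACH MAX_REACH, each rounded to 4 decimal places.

Link lengths: [2.8, 11.1, 7.9, 2.8, 9.6]
max_reach = 2.8 + 11.1 + 7.9 + 2.8 + 9.6 = 34.2
L_max = max([2.8, 11.1, 7.9, 2.8, 9.6]) = 11.1
S (sum of others) = 34.2 - 11.1 = 23.1
min_reach = max(0, 11.1 - 23.1) = max(0, -12) = 0

Answer: 0.0000 34.2000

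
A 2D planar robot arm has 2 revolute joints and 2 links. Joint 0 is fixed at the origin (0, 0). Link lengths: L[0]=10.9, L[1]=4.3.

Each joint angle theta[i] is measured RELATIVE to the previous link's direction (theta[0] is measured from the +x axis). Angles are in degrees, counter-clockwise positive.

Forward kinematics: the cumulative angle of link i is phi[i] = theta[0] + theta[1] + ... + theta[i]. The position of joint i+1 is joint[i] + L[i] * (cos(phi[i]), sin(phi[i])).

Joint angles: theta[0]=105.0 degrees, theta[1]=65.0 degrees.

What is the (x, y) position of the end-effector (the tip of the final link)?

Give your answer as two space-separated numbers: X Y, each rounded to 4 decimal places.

Answer: -7.0558 11.2753

Derivation:
joint[0] = (0.0000, 0.0000)  (base)
link 0: phi[0] = 105 = 105 deg
  cos(105 deg) = -0.2588, sin(105 deg) = 0.9659
  joint[1] = (0.0000, 0.0000) + 10.9 * (-0.2588, 0.9659) = (0.0000 + -2.8211, 0.0000 + 10.5286) = (-2.8211, 10.5286)
link 1: phi[1] = 105 + 65 = 170 deg
  cos(170 deg) = -0.9848, sin(170 deg) = 0.1736
  joint[2] = (-2.8211, 10.5286) + 4.3 * (-0.9848, 0.1736) = (-2.8211 + -4.2347, 10.5286 + 0.7467) = (-7.0558, 11.2753)
End effector: (-7.0558, 11.2753)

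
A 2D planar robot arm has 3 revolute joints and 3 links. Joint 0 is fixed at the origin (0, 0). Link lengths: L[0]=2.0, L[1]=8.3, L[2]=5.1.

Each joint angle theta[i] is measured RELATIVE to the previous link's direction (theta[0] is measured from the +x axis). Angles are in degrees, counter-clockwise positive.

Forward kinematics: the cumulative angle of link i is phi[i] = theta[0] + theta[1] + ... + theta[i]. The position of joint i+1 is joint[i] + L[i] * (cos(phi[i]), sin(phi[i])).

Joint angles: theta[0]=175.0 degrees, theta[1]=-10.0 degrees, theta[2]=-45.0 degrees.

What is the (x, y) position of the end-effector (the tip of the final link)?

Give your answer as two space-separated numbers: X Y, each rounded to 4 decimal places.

joint[0] = (0.0000, 0.0000)  (base)
link 0: phi[0] = 175 = 175 deg
  cos(175 deg) = -0.9962, sin(175 deg) = 0.0872
  joint[1] = (0.0000, 0.0000) + 2 * (-0.9962, 0.0872) = (0.0000 + -1.9924, 0.0000 + 0.1743) = (-1.9924, 0.1743)
link 1: phi[1] = 175 + -10 = 165 deg
  cos(165 deg) = -0.9659, sin(165 deg) = 0.2588
  joint[2] = (-1.9924, 0.1743) + 8.3 * (-0.9659, 0.2588) = (-1.9924 + -8.0172, 0.1743 + 2.1482) = (-10.0096, 2.3225)
link 2: phi[2] = 175 + -10 + -45 = 120 deg
  cos(120 deg) = -0.5000, sin(120 deg) = 0.8660
  joint[3] = (-10.0096, 2.3225) + 5.1 * (-0.5000, 0.8660) = (-10.0096 + -2.5500, 2.3225 + 4.4167) = (-12.5596, 6.7392)
End effector: (-12.5596, 6.7392)

Answer: -12.5596 6.7392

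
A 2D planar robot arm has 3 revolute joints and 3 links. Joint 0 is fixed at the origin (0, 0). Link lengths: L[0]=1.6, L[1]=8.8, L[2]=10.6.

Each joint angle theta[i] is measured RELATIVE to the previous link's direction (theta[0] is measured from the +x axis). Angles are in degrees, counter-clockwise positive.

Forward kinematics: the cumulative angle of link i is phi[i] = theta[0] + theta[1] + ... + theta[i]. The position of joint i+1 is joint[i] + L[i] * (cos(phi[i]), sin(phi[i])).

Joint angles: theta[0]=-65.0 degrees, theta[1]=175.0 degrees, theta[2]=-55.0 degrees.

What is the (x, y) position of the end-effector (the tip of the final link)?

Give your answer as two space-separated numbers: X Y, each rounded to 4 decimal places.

joint[0] = (0.0000, 0.0000)  (base)
link 0: phi[0] = -65 = -65 deg
  cos(-65 deg) = 0.4226, sin(-65 deg) = -0.9063
  joint[1] = (0.0000, 0.0000) + 1.6 * (0.4226, -0.9063) = (0.0000 + 0.6762, 0.0000 + -1.4501) = (0.6762, -1.4501)
link 1: phi[1] = -65 + 175 = 110 deg
  cos(110 deg) = -0.3420, sin(110 deg) = 0.9397
  joint[2] = (0.6762, -1.4501) + 8.8 * (-0.3420, 0.9397) = (0.6762 + -3.0098, -1.4501 + 8.2693) = (-2.3336, 6.8192)
link 2: phi[2] = -65 + 175 + -55 = 55 deg
  cos(55 deg) = 0.5736, sin(55 deg) = 0.8192
  joint[3] = (-2.3336, 6.8192) + 10.6 * (0.5736, 0.8192) = (-2.3336 + 6.0799, 6.8192 + 8.6830) = (3.7463, 15.5022)
End effector: (3.7463, 15.5022)

Answer: 3.7463 15.5022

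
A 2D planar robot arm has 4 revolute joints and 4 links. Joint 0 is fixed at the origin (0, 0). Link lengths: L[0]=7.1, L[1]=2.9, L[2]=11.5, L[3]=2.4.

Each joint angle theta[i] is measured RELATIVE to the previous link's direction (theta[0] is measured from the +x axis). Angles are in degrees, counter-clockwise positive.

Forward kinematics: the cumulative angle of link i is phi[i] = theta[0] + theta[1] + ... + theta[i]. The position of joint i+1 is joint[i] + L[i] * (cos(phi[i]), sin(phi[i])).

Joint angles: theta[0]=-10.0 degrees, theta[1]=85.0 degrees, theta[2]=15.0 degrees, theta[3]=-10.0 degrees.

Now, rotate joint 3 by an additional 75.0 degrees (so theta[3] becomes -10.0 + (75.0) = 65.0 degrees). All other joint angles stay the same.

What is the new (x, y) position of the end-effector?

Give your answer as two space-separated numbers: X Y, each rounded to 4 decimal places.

joint[0] = (0.0000, 0.0000)  (base)
link 0: phi[0] = -10 = -10 deg
  cos(-10 deg) = 0.9848, sin(-10 deg) = -0.1736
  joint[1] = (0.0000, 0.0000) + 7.1 * (0.9848, -0.1736) = (0.0000 + 6.9921, 0.0000 + -1.2329) = (6.9921, -1.2329)
link 1: phi[1] = -10 + 85 = 75 deg
  cos(75 deg) = 0.2588, sin(75 deg) = 0.9659
  joint[2] = (6.9921, -1.2329) + 2.9 * (0.2588, 0.9659) = (6.9921 + 0.7506, -1.2329 + 2.8012) = (7.7427, 1.5683)
link 2: phi[2] = -10 + 85 + 15 = 90 deg
  cos(90 deg) = 0.0000, sin(90 deg) = 1.0000
  joint[3] = (7.7427, 1.5683) + 11.5 * (0.0000, 1.0000) = (7.7427 + 0.0000, 1.5683 + 11.5000) = (7.7427, 13.0683)
link 3: phi[3] = -10 + 85 + 15 + 65 = 155 deg
  cos(155 deg) = -0.9063, sin(155 deg) = 0.4226
  joint[4] = (7.7427, 13.0683) + 2.4 * (-0.9063, 0.4226) = (7.7427 + -2.1751, 13.0683 + 1.0143) = (5.5676, 14.0826)
End effector: (5.5676, 14.0826)

Answer: 5.5676 14.0826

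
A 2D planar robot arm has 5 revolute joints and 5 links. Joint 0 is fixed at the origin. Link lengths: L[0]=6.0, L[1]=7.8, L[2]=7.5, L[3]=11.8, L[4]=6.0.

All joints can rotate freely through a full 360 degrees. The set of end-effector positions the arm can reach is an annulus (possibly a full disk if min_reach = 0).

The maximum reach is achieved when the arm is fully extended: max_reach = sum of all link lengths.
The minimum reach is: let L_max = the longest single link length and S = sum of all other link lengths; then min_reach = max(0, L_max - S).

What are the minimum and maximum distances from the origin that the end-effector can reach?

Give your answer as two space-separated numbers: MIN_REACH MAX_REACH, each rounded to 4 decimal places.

Answer: 0.0000 39.1000

Derivation:
Link lengths: [6.0, 7.8, 7.5, 11.8, 6.0]
max_reach = 6 + 7.8 + 7.5 + 11.8 + 6 = 39.1
L_max = max([6.0, 7.8, 7.5, 11.8, 6.0]) = 11.8
S (sum of others) = 39.1 - 11.8 = 27.3
min_reach = max(0, 11.8 - 27.3) = max(0, -15.5) = 0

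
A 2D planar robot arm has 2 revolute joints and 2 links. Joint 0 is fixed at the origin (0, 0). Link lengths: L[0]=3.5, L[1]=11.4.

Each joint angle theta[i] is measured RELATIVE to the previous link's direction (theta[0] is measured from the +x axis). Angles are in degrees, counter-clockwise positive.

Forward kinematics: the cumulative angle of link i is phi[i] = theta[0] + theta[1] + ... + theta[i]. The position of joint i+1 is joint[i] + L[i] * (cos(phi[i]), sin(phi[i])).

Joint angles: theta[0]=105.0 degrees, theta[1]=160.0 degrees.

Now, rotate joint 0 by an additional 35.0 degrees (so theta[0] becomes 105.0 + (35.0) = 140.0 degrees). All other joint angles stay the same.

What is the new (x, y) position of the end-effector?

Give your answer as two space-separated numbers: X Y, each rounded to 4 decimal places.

joint[0] = (0.0000, 0.0000)  (base)
link 0: phi[0] = 140 = 140 deg
  cos(140 deg) = -0.7660, sin(140 deg) = 0.6428
  joint[1] = (0.0000, 0.0000) + 3.5 * (-0.7660, 0.6428) = (0.0000 + -2.6812, 0.0000 + 2.2498) = (-2.6812, 2.2498)
link 1: phi[1] = 140 + 160 = 300 deg
  cos(300 deg) = 0.5000, sin(300 deg) = -0.8660
  joint[2] = (-2.6812, 2.2498) + 11.4 * (0.5000, -0.8660) = (-2.6812 + 5.7000, 2.2498 + -9.8727) = (3.0188, -7.6229)
End effector: (3.0188, -7.6229)

Answer: 3.0188 -7.6229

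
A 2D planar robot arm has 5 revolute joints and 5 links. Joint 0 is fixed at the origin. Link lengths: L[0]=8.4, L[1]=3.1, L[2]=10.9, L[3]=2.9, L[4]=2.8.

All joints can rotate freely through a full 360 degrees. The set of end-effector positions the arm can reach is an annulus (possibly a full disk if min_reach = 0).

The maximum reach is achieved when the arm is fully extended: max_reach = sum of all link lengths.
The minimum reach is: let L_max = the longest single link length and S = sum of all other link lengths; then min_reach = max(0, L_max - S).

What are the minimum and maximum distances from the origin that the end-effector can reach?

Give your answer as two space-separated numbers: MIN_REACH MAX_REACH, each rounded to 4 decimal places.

Link lengths: [8.4, 3.1, 10.9, 2.9, 2.8]
max_reach = 8.4 + 3.1 + 10.9 + 2.9 + 2.8 = 28.1
L_max = max([8.4, 3.1, 10.9, 2.9, 2.8]) = 10.9
S (sum of others) = 28.1 - 10.9 = 17.2
min_reach = max(0, 10.9 - 17.2) = max(0, -6.3) = 0

Answer: 0.0000 28.1000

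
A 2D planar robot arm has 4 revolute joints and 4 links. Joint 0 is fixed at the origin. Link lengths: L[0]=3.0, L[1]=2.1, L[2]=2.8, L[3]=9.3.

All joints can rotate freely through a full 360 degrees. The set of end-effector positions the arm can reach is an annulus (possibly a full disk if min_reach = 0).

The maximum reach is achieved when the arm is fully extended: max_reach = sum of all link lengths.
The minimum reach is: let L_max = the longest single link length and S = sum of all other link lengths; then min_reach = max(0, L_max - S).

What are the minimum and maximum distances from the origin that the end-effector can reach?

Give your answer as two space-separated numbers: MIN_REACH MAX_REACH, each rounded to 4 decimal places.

Answer: 1.4000 17.2000

Derivation:
Link lengths: [3.0, 2.1, 2.8, 9.3]
max_reach = 3 + 2.1 + 2.8 + 9.3 = 17.2
L_max = max([3.0, 2.1, 2.8, 9.3]) = 9.3
S (sum of others) = 17.2 - 9.3 = 7.9
min_reach = max(0, 9.3 - 7.9) = max(0, 1.4) = 1.4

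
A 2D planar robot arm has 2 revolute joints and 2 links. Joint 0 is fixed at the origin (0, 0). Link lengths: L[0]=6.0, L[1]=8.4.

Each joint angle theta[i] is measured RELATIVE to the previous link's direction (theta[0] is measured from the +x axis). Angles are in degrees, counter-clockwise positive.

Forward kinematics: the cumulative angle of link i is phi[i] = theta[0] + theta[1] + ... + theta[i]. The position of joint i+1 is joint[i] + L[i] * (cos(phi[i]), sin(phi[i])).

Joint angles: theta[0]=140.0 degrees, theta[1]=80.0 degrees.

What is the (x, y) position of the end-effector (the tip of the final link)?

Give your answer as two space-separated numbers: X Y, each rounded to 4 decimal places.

Answer: -11.0310 -1.5427

Derivation:
joint[0] = (0.0000, 0.0000)  (base)
link 0: phi[0] = 140 = 140 deg
  cos(140 deg) = -0.7660, sin(140 deg) = 0.6428
  joint[1] = (0.0000, 0.0000) + 6 * (-0.7660, 0.6428) = (0.0000 + -4.5963, 0.0000 + 3.8567) = (-4.5963, 3.8567)
link 1: phi[1] = 140 + 80 = 220 deg
  cos(220 deg) = -0.7660, sin(220 deg) = -0.6428
  joint[2] = (-4.5963, 3.8567) + 8.4 * (-0.7660, -0.6428) = (-4.5963 + -6.4348, 3.8567 + -5.3994) = (-11.0310, -1.5427)
End effector: (-11.0310, -1.5427)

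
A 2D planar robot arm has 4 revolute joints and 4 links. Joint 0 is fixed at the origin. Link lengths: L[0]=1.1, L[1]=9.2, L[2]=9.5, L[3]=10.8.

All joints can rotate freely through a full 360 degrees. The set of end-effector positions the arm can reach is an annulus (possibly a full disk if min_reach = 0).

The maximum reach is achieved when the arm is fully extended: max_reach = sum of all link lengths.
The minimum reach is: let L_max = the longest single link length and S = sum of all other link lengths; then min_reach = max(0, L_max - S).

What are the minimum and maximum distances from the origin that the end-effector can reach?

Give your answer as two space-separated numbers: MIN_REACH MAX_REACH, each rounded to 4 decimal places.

Link lengths: [1.1, 9.2, 9.5, 10.8]
max_reach = 1.1 + 9.2 + 9.5 + 10.8 = 30.6
L_max = max([1.1, 9.2, 9.5, 10.8]) = 10.8
S (sum of others) = 30.6 - 10.8 = 19.8
min_reach = max(0, 10.8 - 19.8) = max(0, -9) = 0

Answer: 0.0000 30.6000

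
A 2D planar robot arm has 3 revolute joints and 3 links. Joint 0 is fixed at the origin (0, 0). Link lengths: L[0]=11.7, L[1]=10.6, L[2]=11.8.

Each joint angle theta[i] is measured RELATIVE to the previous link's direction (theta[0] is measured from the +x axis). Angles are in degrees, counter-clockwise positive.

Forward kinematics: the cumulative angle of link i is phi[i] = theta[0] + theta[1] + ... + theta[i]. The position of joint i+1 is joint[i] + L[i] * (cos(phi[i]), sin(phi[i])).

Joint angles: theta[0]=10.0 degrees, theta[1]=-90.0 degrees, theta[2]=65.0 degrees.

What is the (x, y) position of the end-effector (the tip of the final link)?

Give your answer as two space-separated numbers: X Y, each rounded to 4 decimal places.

joint[0] = (0.0000, 0.0000)  (base)
link 0: phi[0] = 10 = 10 deg
  cos(10 deg) = 0.9848, sin(10 deg) = 0.1736
  joint[1] = (0.0000, 0.0000) + 11.7 * (0.9848, 0.1736) = (0.0000 + 11.5223, 0.0000 + 2.0317) = (11.5223, 2.0317)
link 1: phi[1] = 10 + -90 = -80 deg
  cos(-80 deg) = 0.1736, sin(-80 deg) = -0.9848
  joint[2] = (11.5223, 2.0317) + 10.6 * (0.1736, -0.9848) = (11.5223 + 1.8407, 2.0317 + -10.4390) = (13.3629, -8.4073)
link 2: phi[2] = 10 + -90 + 65 = -15 deg
  cos(-15 deg) = 0.9659, sin(-15 deg) = -0.2588
  joint[3] = (13.3629, -8.4073) + 11.8 * (0.9659, -0.2588) = (13.3629 + 11.3979, -8.4073 + -3.0541) = (24.7608, -11.4613)
End effector: (24.7608, -11.4613)

Answer: 24.7608 -11.4613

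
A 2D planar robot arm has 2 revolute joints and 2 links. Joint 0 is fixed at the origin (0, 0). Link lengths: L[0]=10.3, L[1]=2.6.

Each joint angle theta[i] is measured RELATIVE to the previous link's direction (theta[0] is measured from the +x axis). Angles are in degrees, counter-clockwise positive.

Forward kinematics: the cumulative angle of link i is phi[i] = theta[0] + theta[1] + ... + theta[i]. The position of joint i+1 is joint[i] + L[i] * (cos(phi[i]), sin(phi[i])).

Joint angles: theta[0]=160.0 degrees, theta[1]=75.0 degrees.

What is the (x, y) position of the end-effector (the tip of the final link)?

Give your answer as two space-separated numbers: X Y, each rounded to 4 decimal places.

Answer: -11.1701 1.3930

Derivation:
joint[0] = (0.0000, 0.0000)  (base)
link 0: phi[0] = 160 = 160 deg
  cos(160 deg) = -0.9397, sin(160 deg) = 0.3420
  joint[1] = (0.0000, 0.0000) + 10.3 * (-0.9397, 0.3420) = (0.0000 + -9.6788, 0.0000 + 3.5228) = (-9.6788, 3.5228)
link 1: phi[1] = 160 + 75 = 235 deg
  cos(235 deg) = -0.5736, sin(235 deg) = -0.8192
  joint[2] = (-9.6788, 3.5228) + 2.6 * (-0.5736, -0.8192) = (-9.6788 + -1.4913, 3.5228 + -2.1298) = (-11.1701, 1.3930)
End effector: (-11.1701, 1.3930)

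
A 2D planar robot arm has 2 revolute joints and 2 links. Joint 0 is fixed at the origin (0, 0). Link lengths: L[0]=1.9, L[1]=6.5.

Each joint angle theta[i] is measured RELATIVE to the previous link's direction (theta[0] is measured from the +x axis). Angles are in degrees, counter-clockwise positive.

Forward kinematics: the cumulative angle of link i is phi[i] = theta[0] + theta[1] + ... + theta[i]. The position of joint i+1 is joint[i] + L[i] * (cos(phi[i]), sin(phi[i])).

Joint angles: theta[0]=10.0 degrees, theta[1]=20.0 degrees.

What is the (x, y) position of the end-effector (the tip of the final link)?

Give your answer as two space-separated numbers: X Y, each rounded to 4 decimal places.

joint[0] = (0.0000, 0.0000)  (base)
link 0: phi[0] = 10 = 10 deg
  cos(10 deg) = 0.9848, sin(10 deg) = 0.1736
  joint[1] = (0.0000, 0.0000) + 1.9 * (0.9848, 0.1736) = (0.0000 + 1.8711, 0.0000 + 0.3299) = (1.8711, 0.3299)
link 1: phi[1] = 10 + 20 = 30 deg
  cos(30 deg) = 0.8660, sin(30 deg) = 0.5000
  joint[2] = (1.8711, 0.3299) + 6.5 * (0.8660, 0.5000) = (1.8711 + 5.6292, 0.3299 + 3.2500) = (7.5003, 3.5799)
End effector: (7.5003, 3.5799)

Answer: 7.5003 3.5799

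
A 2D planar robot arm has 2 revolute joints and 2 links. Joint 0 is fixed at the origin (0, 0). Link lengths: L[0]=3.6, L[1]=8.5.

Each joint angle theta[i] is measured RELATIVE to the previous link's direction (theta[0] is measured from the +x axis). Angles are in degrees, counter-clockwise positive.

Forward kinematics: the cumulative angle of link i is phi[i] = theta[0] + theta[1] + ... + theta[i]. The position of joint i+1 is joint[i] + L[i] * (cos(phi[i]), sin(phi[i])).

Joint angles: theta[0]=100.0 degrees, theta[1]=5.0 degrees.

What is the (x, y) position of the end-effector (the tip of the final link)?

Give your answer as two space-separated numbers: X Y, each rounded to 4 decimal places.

Answer: -2.8251 11.7557

Derivation:
joint[0] = (0.0000, 0.0000)  (base)
link 0: phi[0] = 100 = 100 deg
  cos(100 deg) = -0.1736, sin(100 deg) = 0.9848
  joint[1] = (0.0000, 0.0000) + 3.6 * (-0.1736, 0.9848) = (0.0000 + -0.6251, 0.0000 + 3.5453) = (-0.6251, 3.5453)
link 1: phi[1] = 100 + 5 = 105 deg
  cos(105 deg) = -0.2588, sin(105 deg) = 0.9659
  joint[2] = (-0.6251, 3.5453) + 8.5 * (-0.2588, 0.9659) = (-0.6251 + -2.2000, 3.5453 + 8.2104) = (-2.8251, 11.7557)
End effector: (-2.8251, 11.7557)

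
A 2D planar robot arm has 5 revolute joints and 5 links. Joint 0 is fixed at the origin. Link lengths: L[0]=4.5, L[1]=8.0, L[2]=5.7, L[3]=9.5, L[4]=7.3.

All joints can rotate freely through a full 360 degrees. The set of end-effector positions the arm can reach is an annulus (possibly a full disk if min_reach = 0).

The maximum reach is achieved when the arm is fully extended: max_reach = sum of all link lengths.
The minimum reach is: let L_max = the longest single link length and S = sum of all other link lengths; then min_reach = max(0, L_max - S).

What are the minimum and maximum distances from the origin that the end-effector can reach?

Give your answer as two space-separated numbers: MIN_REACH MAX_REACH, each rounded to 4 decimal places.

Answer: 0.0000 35.0000

Derivation:
Link lengths: [4.5, 8.0, 5.7, 9.5, 7.3]
max_reach = 4.5 + 8 + 5.7 + 9.5 + 7.3 = 35
L_max = max([4.5, 8.0, 5.7, 9.5, 7.3]) = 9.5
S (sum of others) = 35 - 9.5 = 25.5
min_reach = max(0, 9.5 - 25.5) = max(0, -16) = 0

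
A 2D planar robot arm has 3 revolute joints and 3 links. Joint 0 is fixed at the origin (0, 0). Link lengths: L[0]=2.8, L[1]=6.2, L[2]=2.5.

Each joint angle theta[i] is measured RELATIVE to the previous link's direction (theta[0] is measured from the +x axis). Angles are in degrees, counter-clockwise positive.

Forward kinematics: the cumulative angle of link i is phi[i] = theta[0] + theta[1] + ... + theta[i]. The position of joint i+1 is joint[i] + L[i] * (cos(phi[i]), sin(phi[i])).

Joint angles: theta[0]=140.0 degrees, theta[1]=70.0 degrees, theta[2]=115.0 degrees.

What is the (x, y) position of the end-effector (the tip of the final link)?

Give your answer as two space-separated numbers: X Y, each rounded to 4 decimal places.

Answer: -5.4664 -2.7341

Derivation:
joint[0] = (0.0000, 0.0000)  (base)
link 0: phi[0] = 140 = 140 deg
  cos(140 deg) = -0.7660, sin(140 deg) = 0.6428
  joint[1] = (0.0000, 0.0000) + 2.8 * (-0.7660, 0.6428) = (0.0000 + -2.1449, 0.0000 + 1.7998) = (-2.1449, 1.7998)
link 1: phi[1] = 140 + 70 = 210 deg
  cos(210 deg) = -0.8660, sin(210 deg) = -0.5000
  joint[2] = (-2.1449, 1.7998) + 6.2 * (-0.8660, -0.5000) = (-2.1449 + -5.3694, 1.7998 + -3.1000) = (-7.5143, -1.3002)
link 2: phi[2] = 140 + 70 + 115 = 325 deg
  cos(325 deg) = 0.8192, sin(325 deg) = -0.5736
  joint[3] = (-7.5143, -1.3002) + 2.5 * (0.8192, -0.5736) = (-7.5143 + 2.0479, -1.3002 + -1.4339) = (-5.4664, -2.7341)
End effector: (-5.4664, -2.7341)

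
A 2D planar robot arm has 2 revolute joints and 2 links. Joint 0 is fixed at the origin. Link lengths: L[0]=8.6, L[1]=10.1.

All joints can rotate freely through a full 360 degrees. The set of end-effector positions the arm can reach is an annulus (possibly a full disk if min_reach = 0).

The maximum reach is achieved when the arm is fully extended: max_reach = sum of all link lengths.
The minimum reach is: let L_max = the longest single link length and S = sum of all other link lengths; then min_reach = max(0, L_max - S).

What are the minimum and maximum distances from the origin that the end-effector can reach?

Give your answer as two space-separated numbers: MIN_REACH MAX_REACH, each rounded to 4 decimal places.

Link lengths: [8.6, 10.1]
max_reach = 8.6 + 10.1 = 18.7
L_max = max([8.6, 10.1]) = 10.1
S (sum of others) = 18.7 - 10.1 = 8.6
min_reach = max(0, 10.1 - 8.6) = max(0, 1.5) = 1.5

Answer: 1.5000 18.7000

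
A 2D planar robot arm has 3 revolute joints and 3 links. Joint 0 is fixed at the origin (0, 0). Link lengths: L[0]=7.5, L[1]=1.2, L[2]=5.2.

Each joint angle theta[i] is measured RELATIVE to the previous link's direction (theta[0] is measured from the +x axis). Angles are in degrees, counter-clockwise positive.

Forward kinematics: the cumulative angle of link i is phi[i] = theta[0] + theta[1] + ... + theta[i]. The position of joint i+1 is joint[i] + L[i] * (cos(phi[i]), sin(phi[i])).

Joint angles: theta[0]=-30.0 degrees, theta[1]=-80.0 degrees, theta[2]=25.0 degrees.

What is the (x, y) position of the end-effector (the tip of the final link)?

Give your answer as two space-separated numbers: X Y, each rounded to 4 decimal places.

Answer: 6.5380 -10.0578

Derivation:
joint[0] = (0.0000, 0.0000)  (base)
link 0: phi[0] = -30 = -30 deg
  cos(-30 deg) = 0.8660, sin(-30 deg) = -0.5000
  joint[1] = (0.0000, 0.0000) + 7.5 * (0.8660, -0.5000) = (0.0000 + 6.4952, 0.0000 + -3.7500) = (6.4952, -3.7500)
link 1: phi[1] = -30 + -80 = -110 deg
  cos(-110 deg) = -0.3420, sin(-110 deg) = -0.9397
  joint[2] = (6.4952, -3.7500) + 1.2 * (-0.3420, -0.9397) = (6.4952 + -0.4104, -3.7500 + -1.1276) = (6.0848, -4.8776)
link 2: phi[2] = -30 + -80 + 25 = -85 deg
  cos(-85 deg) = 0.0872, sin(-85 deg) = -0.9962
  joint[3] = (6.0848, -4.8776) + 5.2 * (0.0872, -0.9962) = (6.0848 + 0.4532, -4.8776 + -5.1802) = (6.5380, -10.0578)
End effector: (6.5380, -10.0578)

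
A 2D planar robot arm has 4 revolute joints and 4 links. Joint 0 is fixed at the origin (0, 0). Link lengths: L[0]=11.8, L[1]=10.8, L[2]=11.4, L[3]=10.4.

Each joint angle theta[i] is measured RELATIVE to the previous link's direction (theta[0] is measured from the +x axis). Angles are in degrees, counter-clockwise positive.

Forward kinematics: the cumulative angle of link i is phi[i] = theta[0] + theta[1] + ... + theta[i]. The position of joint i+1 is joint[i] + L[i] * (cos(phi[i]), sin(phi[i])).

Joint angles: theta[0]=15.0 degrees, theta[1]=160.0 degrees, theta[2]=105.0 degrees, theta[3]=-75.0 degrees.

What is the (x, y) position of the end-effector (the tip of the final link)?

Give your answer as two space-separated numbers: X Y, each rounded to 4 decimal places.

joint[0] = (0.0000, 0.0000)  (base)
link 0: phi[0] = 15 = 15 deg
  cos(15 deg) = 0.9659, sin(15 deg) = 0.2588
  joint[1] = (0.0000, 0.0000) + 11.8 * (0.9659, 0.2588) = (0.0000 + 11.3979, 0.0000 + 3.0541) = (11.3979, 3.0541)
link 1: phi[1] = 15 + 160 = 175 deg
  cos(175 deg) = -0.9962, sin(175 deg) = 0.0872
  joint[2] = (11.3979, 3.0541) + 10.8 * (-0.9962, 0.0872) = (11.3979 + -10.7589, 3.0541 + 0.9413) = (0.6390, 3.9953)
link 2: phi[2] = 15 + 160 + 105 = 280 deg
  cos(280 deg) = 0.1736, sin(280 deg) = -0.9848
  joint[3] = (0.6390, 3.9953) + 11.4 * (0.1736, -0.9848) = (0.6390 + 1.9796, 3.9953 + -11.2268) = (2.6186, -7.2315)
link 3: phi[3] = 15 + 160 + 105 + -75 = 205 deg
  cos(205 deg) = -0.9063, sin(205 deg) = -0.4226
  joint[4] = (2.6186, -7.2315) + 10.4 * (-0.9063, -0.4226) = (2.6186 + -9.4256, -7.2315 + -4.3952) = (-6.8070, -11.6267)
End effector: (-6.8070, -11.6267)

Answer: -6.8070 -11.6267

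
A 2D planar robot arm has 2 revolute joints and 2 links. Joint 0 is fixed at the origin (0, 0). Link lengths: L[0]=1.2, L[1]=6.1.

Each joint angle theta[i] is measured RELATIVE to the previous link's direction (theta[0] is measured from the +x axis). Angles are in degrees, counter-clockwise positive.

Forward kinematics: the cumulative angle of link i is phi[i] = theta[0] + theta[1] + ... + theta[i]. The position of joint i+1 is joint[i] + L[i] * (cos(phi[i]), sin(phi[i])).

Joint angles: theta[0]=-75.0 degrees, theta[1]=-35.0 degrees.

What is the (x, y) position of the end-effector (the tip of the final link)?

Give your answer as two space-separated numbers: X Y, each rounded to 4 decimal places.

Answer: -1.7757 -6.8912

Derivation:
joint[0] = (0.0000, 0.0000)  (base)
link 0: phi[0] = -75 = -75 deg
  cos(-75 deg) = 0.2588, sin(-75 deg) = -0.9659
  joint[1] = (0.0000, 0.0000) + 1.2 * (0.2588, -0.9659) = (0.0000 + 0.3106, 0.0000 + -1.1591) = (0.3106, -1.1591)
link 1: phi[1] = -75 + -35 = -110 deg
  cos(-110 deg) = -0.3420, sin(-110 deg) = -0.9397
  joint[2] = (0.3106, -1.1591) + 6.1 * (-0.3420, -0.9397) = (0.3106 + -2.0863, -1.1591 + -5.7321) = (-1.7757, -6.8912)
End effector: (-1.7757, -6.8912)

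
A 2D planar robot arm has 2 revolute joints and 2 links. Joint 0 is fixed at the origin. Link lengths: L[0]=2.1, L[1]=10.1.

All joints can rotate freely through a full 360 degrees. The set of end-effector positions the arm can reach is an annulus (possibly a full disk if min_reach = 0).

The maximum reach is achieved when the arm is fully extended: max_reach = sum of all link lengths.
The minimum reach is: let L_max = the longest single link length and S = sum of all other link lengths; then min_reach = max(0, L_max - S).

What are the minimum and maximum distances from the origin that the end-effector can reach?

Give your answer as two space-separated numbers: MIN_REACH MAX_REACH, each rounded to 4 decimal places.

Link lengths: [2.1, 10.1]
max_reach = 2.1 + 10.1 = 12.2
L_max = max([2.1, 10.1]) = 10.1
S (sum of others) = 12.2 - 10.1 = 2.1
min_reach = max(0, 10.1 - 2.1) = max(0, 8) = 8

Answer: 8.0000 12.2000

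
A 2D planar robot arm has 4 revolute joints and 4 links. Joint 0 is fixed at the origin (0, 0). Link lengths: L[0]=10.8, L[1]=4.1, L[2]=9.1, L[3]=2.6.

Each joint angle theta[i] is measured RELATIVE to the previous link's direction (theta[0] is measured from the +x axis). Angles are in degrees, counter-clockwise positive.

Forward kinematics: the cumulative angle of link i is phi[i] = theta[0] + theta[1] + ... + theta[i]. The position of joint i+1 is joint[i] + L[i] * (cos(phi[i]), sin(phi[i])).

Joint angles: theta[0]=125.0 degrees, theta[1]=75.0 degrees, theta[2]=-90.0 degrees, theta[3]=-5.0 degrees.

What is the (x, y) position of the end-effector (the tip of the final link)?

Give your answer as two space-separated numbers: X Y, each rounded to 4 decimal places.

Answer: -13.8327 18.5072

Derivation:
joint[0] = (0.0000, 0.0000)  (base)
link 0: phi[0] = 125 = 125 deg
  cos(125 deg) = -0.5736, sin(125 deg) = 0.8192
  joint[1] = (0.0000, 0.0000) + 10.8 * (-0.5736, 0.8192) = (0.0000 + -6.1946, 0.0000 + 8.8468) = (-6.1946, 8.8468)
link 1: phi[1] = 125 + 75 = 200 deg
  cos(200 deg) = -0.9397, sin(200 deg) = -0.3420
  joint[2] = (-6.1946, 8.8468) + 4.1 * (-0.9397, -0.3420) = (-6.1946 + -3.8527, 8.8468 + -1.4023) = (-10.0474, 7.4446)
link 2: phi[2] = 125 + 75 + -90 = 110 deg
  cos(110 deg) = -0.3420, sin(110 deg) = 0.9397
  joint[3] = (-10.0474, 7.4446) + 9.1 * (-0.3420, 0.9397) = (-10.0474 + -3.1124, 7.4446 + 8.5512) = (-13.1597, 15.9958)
link 3: phi[3] = 125 + 75 + -90 + -5 = 105 deg
  cos(105 deg) = -0.2588, sin(105 deg) = 0.9659
  joint[4] = (-13.1597, 15.9958) + 2.6 * (-0.2588, 0.9659) = (-13.1597 + -0.6729, 15.9958 + 2.5114) = (-13.8327, 18.5072)
End effector: (-13.8327, 18.5072)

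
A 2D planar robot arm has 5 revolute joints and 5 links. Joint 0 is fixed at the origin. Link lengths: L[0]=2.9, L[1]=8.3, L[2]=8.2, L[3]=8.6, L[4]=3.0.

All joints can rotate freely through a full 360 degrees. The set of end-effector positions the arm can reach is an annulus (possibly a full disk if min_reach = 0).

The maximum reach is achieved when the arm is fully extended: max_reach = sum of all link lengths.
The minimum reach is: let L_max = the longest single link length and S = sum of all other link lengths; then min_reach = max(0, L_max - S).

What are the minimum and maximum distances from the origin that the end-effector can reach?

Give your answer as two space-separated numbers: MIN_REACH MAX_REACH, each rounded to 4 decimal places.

Answer: 0.0000 31.0000

Derivation:
Link lengths: [2.9, 8.3, 8.2, 8.6, 3.0]
max_reach = 2.9 + 8.3 + 8.2 + 8.6 + 3 = 31
L_max = max([2.9, 8.3, 8.2, 8.6, 3.0]) = 8.6
S (sum of others) = 31 - 8.6 = 22.4
min_reach = max(0, 8.6 - 22.4) = max(0, -13.8) = 0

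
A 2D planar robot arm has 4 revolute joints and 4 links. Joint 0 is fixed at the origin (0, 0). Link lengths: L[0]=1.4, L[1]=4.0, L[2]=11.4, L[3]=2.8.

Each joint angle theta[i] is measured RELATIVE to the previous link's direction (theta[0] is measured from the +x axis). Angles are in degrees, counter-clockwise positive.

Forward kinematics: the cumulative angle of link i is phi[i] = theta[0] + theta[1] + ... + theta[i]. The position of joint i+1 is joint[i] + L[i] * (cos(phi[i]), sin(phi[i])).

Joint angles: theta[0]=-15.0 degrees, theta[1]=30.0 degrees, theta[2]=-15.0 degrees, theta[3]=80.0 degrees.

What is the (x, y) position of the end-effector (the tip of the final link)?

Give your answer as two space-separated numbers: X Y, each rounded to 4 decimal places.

Answer: 17.1022 3.4304

Derivation:
joint[0] = (0.0000, 0.0000)  (base)
link 0: phi[0] = -15 = -15 deg
  cos(-15 deg) = 0.9659, sin(-15 deg) = -0.2588
  joint[1] = (0.0000, 0.0000) + 1.4 * (0.9659, -0.2588) = (0.0000 + 1.3523, 0.0000 + -0.3623) = (1.3523, -0.3623)
link 1: phi[1] = -15 + 30 = 15 deg
  cos(15 deg) = 0.9659, sin(15 deg) = 0.2588
  joint[2] = (1.3523, -0.3623) + 4 * (0.9659, 0.2588) = (1.3523 + 3.8637, -0.3623 + 1.0353) = (5.2160, 0.6729)
link 2: phi[2] = -15 + 30 + -15 = 0 deg
  cos(0 deg) = 1.0000, sin(0 deg) = 0.0000
  joint[3] = (5.2160, 0.6729) + 11.4 * (1.0000, 0.0000) = (5.2160 + 11.4000, 0.6729 + 0.0000) = (16.6160, 0.6729)
link 3: phi[3] = -15 + 30 + -15 + 80 = 80 deg
  cos(80 deg) = 0.1736, sin(80 deg) = 0.9848
  joint[4] = (16.6160, 0.6729) + 2.8 * (0.1736, 0.9848) = (16.6160 + 0.4862, 0.6729 + 2.7575) = (17.1022, 3.4304)
End effector: (17.1022, 3.4304)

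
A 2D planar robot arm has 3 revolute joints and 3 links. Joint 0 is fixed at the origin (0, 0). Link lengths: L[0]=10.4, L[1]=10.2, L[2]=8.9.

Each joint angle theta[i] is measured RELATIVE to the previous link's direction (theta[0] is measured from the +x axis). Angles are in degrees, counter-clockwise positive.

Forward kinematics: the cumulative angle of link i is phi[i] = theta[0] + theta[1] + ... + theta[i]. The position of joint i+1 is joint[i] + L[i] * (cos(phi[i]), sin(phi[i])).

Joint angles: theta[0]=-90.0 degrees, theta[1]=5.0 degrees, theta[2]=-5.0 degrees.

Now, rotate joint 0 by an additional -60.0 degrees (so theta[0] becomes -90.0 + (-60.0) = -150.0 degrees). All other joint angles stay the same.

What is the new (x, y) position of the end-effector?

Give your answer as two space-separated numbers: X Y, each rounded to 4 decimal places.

Answer: -25.0696 -15.5005

Derivation:
joint[0] = (0.0000, 0.0000)  (base)
link 0: phi[0] = -150 = -150 deg
  cos(-150 deg) = -0.8660, sin(-150 deg) = -0.5000
  joint[1] = (0.0000, 0.0000) + 10.4 * (-0.8660, -0.5000) = (0.0000 + -9.0067, 0.0000 + -5.2000) = (-9.0067, -5.2000)
link 1: phi[1] = -150 + 5 = -145 deg
  cos(-145 deg) = -0.8192, sin(-145 deg) = -0.5736
  joint[2] = (-9.0067, -5.2000) + 10.2 * (-0.8192, -0.5736) = (-9.0067 + -8.3554, -5.2000 + -5.8505) = (-17.3620, -11.0505)
link 2: phi[2] = -150 + 5 + -5 = -150 deg
  cos(-150 deg) = -0.8660, sin(-150 deg) = -0.5000
  joint[3] = (-17.3620, -11.0505) + 8.9 * (-0.8660, -0.5000) = (-17.3620 + -7.7076, -11.0505 + -4.4500) = (-25.0696, -15.5005)
End effector: (-25.0696, -15.5005)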